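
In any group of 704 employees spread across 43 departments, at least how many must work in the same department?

17

If each of the 43 departments held at most 16, the total would be at most 43 × 16 = 688 < 704, a contradiction.
So at least one holds ⌈704/43⌉ = 17.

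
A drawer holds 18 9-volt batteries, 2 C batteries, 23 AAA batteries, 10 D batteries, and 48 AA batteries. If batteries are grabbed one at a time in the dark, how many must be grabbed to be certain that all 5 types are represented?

The hardest type to obtain is C: we could draw every other battery first — 101 − 2 = 99 batteries — without a single C one.
The next draw must be C, so 99 + 1 = 100.

100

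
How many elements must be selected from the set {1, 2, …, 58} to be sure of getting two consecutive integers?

Partition {1, …, 58} into 29 pairs: {1,2}, {3,4}, …, {57,58}.
Choosing 29 integers — say the 29 even numbers 2, 4, …, 58 — takes one from each pair and avoids the property.
Choosing 30 forces two into the same pair by pigeonhole, and those are consecutive. So 30.

30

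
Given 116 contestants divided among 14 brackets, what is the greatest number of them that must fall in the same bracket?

The 116 contestants fall into 14 brackets.
If each of the 14 brackets held at most 8, the total would be at most 14 × 8 = 112 < 116, a contradiction.
So at least one holds ⌈116/14⌉ = 9.

9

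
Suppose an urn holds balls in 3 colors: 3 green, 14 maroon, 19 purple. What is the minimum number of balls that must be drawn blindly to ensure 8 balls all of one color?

18

In the worst case we take at most 7 of each color, but all 3 green (fewer than 7), giving 3 + 7 + 7 = 17.
One more ball then forces some color to 8, so 17 + 1 = 18.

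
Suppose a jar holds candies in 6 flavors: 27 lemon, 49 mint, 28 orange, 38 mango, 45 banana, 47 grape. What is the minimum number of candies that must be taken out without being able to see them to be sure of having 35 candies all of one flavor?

In the worst case we take at most 34 of each flavor, but all 27 lemon and all 28 orange (fewer than 34), giving 27 + 34 + 28 + 34 + 34 + 34 = 191.
One more candy then forces some flavor to 35, so 191 + 1 = 192.

192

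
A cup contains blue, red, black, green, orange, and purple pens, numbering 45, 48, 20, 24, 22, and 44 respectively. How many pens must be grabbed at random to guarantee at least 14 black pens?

To avoid black pens as long as possible, exhaust the other 5 ink colors first.
The worst case draws every non-black pen first: 45 + 48 + 24 + 22 + 44 = 183.
The next 14 draws are then forced to be black, giving 183 + 14 = 197.

197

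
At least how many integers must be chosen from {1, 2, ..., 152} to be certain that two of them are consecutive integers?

Partition {1, …, 152} into 76 pairs: {1,2}, {3,4}, …, {151,152}.
Choosing 76 integers — say the 76 even numbers 2, 4, …, 152 — takes one from each pair and avoids the property.
Choosing 77 forces two into the same pair by pigeonhole, and those are consecutive. So 77.

77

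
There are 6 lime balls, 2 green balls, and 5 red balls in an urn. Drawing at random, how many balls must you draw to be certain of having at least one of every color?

The hardest color to obtain is green: we could draw every other ball first — 13 − 2 = 11 balls — without a single green one.
The next draw must be green, so 11 + 1 = 12.

12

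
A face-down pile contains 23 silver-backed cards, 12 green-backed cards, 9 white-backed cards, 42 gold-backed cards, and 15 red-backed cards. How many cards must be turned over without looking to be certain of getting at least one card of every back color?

93

The hardest back color to obtain is white-backed: we could draw every other card first — 101 − 9 = 92 cards — without a single white-backed one.
The next draw must be white-backed, so 92 + 1 = 93.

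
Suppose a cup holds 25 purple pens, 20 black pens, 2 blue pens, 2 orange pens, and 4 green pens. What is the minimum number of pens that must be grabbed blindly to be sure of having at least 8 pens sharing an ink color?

In the worst case we take at most 7 of each ink color, but all 2 blue, all 2 orange, and all 4 green (fewer than 7), giving 7 + 7 + 2 + 2 + 4 = 22.
One more pen then forces some ink color to 8, so 22 + 1 = 23.

23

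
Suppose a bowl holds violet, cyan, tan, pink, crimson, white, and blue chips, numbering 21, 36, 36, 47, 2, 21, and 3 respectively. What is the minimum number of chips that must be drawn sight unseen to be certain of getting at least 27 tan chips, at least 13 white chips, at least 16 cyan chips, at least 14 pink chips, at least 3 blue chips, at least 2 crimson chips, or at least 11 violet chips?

The worst case stops just short of every target: 10 violet, 15 cyan, 26 tan, 13 pink, 1 crimson, 12 white, 2 blue — 10 + 15 + 26 + 13 + 1 + 12 + 2 = 79 chips.
One more chip must push some color to its target, so 79 + 1 = 80.

80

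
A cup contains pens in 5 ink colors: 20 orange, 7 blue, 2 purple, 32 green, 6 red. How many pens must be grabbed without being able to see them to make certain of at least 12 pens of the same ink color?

In the worst case we take at most 11 of each ink color, but all 7 blue, all 2 purple, and all 6 red (fewer than 11), giving 11 + 7 + 2 + 11 + 6 = 37.
One more pen then forces some ink color to 12, so 37 + 1 = 38.

38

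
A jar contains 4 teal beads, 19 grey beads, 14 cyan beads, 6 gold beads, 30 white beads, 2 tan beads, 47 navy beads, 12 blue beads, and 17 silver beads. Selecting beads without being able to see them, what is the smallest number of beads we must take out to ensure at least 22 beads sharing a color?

117

In the worst case we take at most 21 of each color, but all 4 teal, all 19 grey, all 14 cyan, all 6 gold, all 2 tan, all 12 blue, and all 17 silver (fewer than 21), giving 4 + 19 + 14 + 6 + 21 + 2 + 21 + 12 + 17 = 116.
One more bead then forces some color to 22, so 116 + 1 = 117.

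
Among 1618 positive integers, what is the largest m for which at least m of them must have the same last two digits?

There are 100 possible two-digit endings, which serve as the pigeonholes.
If each of the 100 possible two-digit endings held at most 16, the total would be at most 100 × 16 = 1600 < 1618, a contradiction.
So at least one holds ⌈1618/100⌉ = 17.

17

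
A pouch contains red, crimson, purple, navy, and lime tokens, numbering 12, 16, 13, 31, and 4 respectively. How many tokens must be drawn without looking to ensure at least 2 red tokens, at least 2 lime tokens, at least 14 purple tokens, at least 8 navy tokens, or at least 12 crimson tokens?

The worst case stops just short of every target: 1 red, 11 crimson, 13 purple, 7 navy, 1 lime — 1 + 11 + 13 + 7 + 1 = 33 tokens.
One more token must push some color to its target, so 33 + 1 = 34.

34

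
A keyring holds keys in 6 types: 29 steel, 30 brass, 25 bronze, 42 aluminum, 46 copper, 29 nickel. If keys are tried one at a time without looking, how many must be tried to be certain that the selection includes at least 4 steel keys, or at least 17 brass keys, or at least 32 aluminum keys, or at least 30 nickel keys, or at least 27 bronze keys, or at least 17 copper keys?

The worst case stops just short of every target: 3 steel, 16 brass, all 25 bronze, 31 aluminum, 16 copper, 29 nickel — 3 + 16 + 25 + 31 + 16 + 29 = 120 keys.
One more key must push some type to its target, so 120 + 1 = 121.

121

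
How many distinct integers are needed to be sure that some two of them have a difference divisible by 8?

9

Two integers differ by a multiple of 8 exactly when they share a remainder mod 8.
There are 8 residue classes mod 8, so 8 integers can all lie in distinct classes.
One more integer must repeat a residue, giving a difference divisible by 8. So n = 8 + 1 = 9.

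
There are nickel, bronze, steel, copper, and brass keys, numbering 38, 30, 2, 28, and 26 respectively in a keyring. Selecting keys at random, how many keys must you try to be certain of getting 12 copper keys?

The worst case draws every non-copper key first: 38 + 30 + 2 + 26 = 96.
The next 12 draws are then forced to be copper, giving 96 + 12 = 108.

108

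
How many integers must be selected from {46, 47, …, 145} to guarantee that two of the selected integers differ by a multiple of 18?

Group the integers by remainder mod 18; there are 18 residue classes, each nonempty in this range.
Choosing one from each class (18 integers) avoids any shared remainder.
One more choice must repeat a class, so two differ by a multiple of 18. Hence 18 + 1 = 19.

19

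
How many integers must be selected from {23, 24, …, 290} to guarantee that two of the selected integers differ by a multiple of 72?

Group the integers by remainder mod 72; there are 72 residue classes, each nonempty in this range.
Choosing one from each class (72 integers) avoids any shared remainder.
One more choice must repeat a class, so two differ by a multiple of 72. Hence 72 + 1 = 73.

73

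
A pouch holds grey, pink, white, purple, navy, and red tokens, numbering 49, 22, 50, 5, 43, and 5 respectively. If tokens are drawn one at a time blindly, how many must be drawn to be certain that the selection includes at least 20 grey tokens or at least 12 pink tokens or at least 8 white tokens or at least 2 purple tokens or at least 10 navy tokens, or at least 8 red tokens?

53

Each of the 6 colors has its own threshold; avoid all of them simultaneously.
The worst case stops just short of every target: 19 grey, 11 pink, 7 white, 1 purple, 9 navy, all 5 red — 19 + 11 + 7 + 1 + 9 + 5 = 52 tokens.
One more token must push some color to its target, so 52 + 1 = 53.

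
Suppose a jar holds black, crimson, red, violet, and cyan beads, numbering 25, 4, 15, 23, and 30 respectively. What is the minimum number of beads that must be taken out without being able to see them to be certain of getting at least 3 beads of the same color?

Treat the 5 colors as pigeonholes.
The worst case takes 2 beads of each color without reaching 3 of any: 5 × 2 = 10.
The next bead must bring some color to 3, so 10 + 1 = 11.

11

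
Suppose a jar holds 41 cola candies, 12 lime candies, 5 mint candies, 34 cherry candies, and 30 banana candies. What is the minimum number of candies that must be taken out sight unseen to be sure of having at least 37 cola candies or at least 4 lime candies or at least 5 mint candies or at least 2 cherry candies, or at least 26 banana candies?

The worst case stops just short of every target: 36 cola, 3 lime, 4 mint, 1 cherry, 25 banana — 36 + 3 + 4 + 1 + 25 = 69 candies.
One more candy must push some flavor to its target, so 69 + 1 = 70.

70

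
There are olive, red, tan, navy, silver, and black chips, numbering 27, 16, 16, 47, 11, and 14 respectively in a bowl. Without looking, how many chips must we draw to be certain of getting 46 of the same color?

130

Treat the 6 colors as pigeonholes.
In the worst case we take at most 45 of each color, but all 27 olive, all 16 red, all 16 tan, all 11 silver, and all 14 black (fewer than 45), giving 27 + 16 + 16 + 45 + 11 + 14 = 129.
One more chip then forces some color to 46, so 129 + 1 = 130.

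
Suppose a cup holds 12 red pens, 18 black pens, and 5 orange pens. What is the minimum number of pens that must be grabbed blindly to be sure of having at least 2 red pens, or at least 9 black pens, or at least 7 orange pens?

15

The worst case stops just short of every target: 1 red, 8 black, all 5 orange — 1 + 8 + 5 = 14 pens.
One more pen must push some ink color to its target, so 14 + 1 = 15.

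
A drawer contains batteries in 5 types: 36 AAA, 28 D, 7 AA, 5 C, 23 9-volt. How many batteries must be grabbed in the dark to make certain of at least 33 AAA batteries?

96

To avoid AAA batteries as long as possible, exhaust the other 4 types first.
The worst case draws every non-AAA battery first: 28 + 7 + 5 + 23 = 63.
The next 33 draws are then forced to be AAA, giving 63 + 33 = 96.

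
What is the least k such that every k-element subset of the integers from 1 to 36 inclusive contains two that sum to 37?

Partition {1, …, 36} into 18 pairs: {1,36}, {2,35}, …, {18,19}.
Choosing 18 integers — say the integers 1 through 18 — takes one from each pair and avoids the property.
Choosing 19 forces two into the same pair by pigeonhole, and those sum to 37. So 19.

19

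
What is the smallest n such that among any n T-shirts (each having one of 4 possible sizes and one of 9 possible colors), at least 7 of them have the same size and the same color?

There are 4 × 9 = 36 (size, color) combinations acting as pigeonholes.
With 36 × 6 = 216 T-shirts we could place exactly 6 in each, with no (size, color) pair reaching 7.
One more forces some (size, color) pair to hold 7, so 216 + 1 = 217.

217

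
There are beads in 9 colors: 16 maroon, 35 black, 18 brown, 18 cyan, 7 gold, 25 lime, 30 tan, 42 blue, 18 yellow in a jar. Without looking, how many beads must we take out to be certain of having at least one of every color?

203

The hardest color to obtain is gold: we could draw every other bead first — 209 − 7 = 202 beads — without a single gold one.
The next draw must be gold, so 202 + 1 = 203.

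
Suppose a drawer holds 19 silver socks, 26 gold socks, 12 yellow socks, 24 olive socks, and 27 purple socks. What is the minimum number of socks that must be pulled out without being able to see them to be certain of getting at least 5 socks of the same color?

Treat the 5 colors as pigeonholes.
The worst case takes 4 socks of each color without reaching 5 of any: 5 × 4 = 20.
The next sock must bring some color to 5, so 20 + 1 = 21.

21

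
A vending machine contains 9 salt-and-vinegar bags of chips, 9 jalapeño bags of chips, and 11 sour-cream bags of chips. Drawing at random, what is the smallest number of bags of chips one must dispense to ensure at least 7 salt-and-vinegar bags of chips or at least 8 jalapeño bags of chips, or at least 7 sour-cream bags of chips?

Each of the 3 flavors has its own threshold; avoid all of them simultaneously.
The worst case stops just short of every target: 6 salt-and-vinegar, 7 jalapeño, 6 sour-cream — 6 + 7 + 6 = 19 bags of chips.
One more bag of chips must push some flavor to its target, so 19 + 1 = 20.

20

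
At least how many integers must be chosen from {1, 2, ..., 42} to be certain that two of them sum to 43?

22

Partition {1, …, 42} into 21 pairs: {1,42}, {2,41}, …, {21,22}.
Choosing 21 integers — say the integers 1 through 21 — takes one from each pair and avoids the property.
Choosing 22 forces two into the same pair by pigeonhole, and those sum to 43. So 22.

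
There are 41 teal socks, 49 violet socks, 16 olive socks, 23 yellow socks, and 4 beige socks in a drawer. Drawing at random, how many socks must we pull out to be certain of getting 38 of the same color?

In the worst case we take at most 37 of each color, but all 16 olive, all 23 yellow, and all 4 beige (fewer than 37), giving 37 + 37 + 16 + 23 + 4 = 117.
One more sock then forces some color to 38, so 117 + 1 = 118.

118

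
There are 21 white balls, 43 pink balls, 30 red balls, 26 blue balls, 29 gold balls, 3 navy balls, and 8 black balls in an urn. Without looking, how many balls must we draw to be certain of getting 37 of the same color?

154

In the worst case we take at most 36 of each color, but all 21 white, all 30 red, all 26 blue, all 29 gold, all 3 navy, and all 8 black (fewer than 36), giving 21 + 36 + 30 + 26 + 29 + 3 + 8 = 153.
One more ball then forces some color to 37, so 153 + 1 = 154.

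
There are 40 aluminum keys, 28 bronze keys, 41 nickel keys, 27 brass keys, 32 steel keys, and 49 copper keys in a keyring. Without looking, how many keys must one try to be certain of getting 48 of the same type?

216

Treat the 6 types as pigeonholes.
In the worst case we take at most 47 of each type, but all 40 aluminum, all 28 bronze, all 41 nickel, all 27 brass, and all 32 steel (fewer than 47), giving 40 + 28 + 41 + 27 + 32 + 47 = 215.
One more key then forces some type to 48, so 215 + 1 = 216.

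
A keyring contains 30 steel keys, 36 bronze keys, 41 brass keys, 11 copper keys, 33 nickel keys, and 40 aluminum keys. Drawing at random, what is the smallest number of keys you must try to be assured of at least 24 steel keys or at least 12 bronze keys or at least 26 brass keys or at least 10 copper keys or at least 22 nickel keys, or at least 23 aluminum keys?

The worst case stops just short of every target: 23 steel, 11 bronze, 25 brass, 9 copper, 21 nickel, 22 aluminum — 23 + 11 + 25 + 9 + 21 + 22 = 111 keys.
One more key must push some type to its target, so 111 + 1 = 112.

112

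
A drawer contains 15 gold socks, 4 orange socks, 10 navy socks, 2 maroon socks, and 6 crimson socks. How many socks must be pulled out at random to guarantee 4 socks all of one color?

In the worst case we take at most 3 of each color, but all 2 maroon (fewer than 3), giving 3 + 3 + 3 + 2 + 3 = 14.
One more sock then forces some color to 4, so 14 + 1 = 15.

15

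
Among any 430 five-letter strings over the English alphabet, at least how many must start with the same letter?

17

The 430 five-letter strings over the English alphabet fall into 26 possible first letters.
If each of the 26 possible first letters held at most 16, the total would be at most 26 × 16 = 416 < 430, a contradiction.
So at least one holds ⌈430/26⌉ = 17.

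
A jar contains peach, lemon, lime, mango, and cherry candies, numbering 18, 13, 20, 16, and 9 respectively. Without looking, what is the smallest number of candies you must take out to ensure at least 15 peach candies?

73

The worst case draws every non-peach candy first: 13 + 20 + 16 + 9 = 58.
The next 15 draws are then forced to be peach, giving 58 + 15 = 73.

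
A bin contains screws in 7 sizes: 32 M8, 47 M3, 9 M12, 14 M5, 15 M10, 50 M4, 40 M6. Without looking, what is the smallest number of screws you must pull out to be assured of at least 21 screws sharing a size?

Treat the 7 sizes as pigeonholes.
In the worst case we take at most 20 of each size, but all 9 M12, all 14 M5, and all 15 M10 (fewer than 20), giving 20 + 20 + 9 + 14 + 15 + 20 + 20 = 118.
One more screw then forces some size to 21, so 118 + 1 = 119.

119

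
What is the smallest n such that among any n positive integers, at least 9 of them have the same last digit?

There are 10 possible last digits acting as pigeonholes.
With 10 × 8 = 80 positive integers we could place exactly 8 in each, with no class reaching 9.
One more forces some class to hold 9, so 80 + 1 = 81.

81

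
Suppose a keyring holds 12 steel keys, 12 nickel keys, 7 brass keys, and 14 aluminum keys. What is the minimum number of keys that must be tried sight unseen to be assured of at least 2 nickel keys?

35

To avoid nickel keys as long as possible, exhaust the other 3 types first.
The worst case draws every non-nickel key first: 12 + 7 + 14 = 33.
The next 2 draws are then forced to be nickel, giving 33 + 2 = 35.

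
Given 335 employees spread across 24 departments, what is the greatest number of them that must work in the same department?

14

If each of the 24 departments held at most 13, the total would be at most 24 × 13 = 312 < 335, a contradiction.
So at least one holds ⌈335/24⌉ = 14.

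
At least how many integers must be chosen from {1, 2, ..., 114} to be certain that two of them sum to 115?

Partition {1, …, 114} into 57 pairs: {1,114}, {2,113}, …, {57,58}.
Choosing 57 integers — say the integers 1 through 57 — takes one from each pair and avoids the property.
Choosing 58 forces two into the same pair by pigeonhole, and those sum to 115. So 58.

58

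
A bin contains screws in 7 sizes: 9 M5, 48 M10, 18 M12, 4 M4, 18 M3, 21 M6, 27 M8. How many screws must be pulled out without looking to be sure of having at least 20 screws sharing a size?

107

In the worst case we take at most 19 of each size, but all 9 M5, all 18 M12, all 4 M4, and all 18 M3 (fewer than 19), giving 9 + 19 + 18 + 4 + 18 + 19 + 19 = 106.
One more screw then forces some size to 20, so 106 + 1 = 107.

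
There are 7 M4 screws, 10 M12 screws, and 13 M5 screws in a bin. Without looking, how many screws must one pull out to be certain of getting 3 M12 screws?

The worst case draws every non-M12 screw first: 7 + 13 = 20.
The next 3 draws are then forced to be M12, giving 20 + 3 = 23.

23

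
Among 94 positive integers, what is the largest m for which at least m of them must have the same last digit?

If each of the 10 possible last digits held at most 9, the total would be at most 10 × 9 = 90 < 94, a contradiction.
So at least one holds ⌈94/10⌉ = 10.

10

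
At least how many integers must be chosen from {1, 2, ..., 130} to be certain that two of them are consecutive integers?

66

Partition {1, …, 130} into 65 pairs: {1,2}, {3,4}, …, {129,130}.
Choosing 65 integers — say the 65 even numbers 2, 4, …, 130 — takes one from each pair and avoids the property.
Choosing 66 forces two into the same pair by pigeonhole, and those are consecutive. So 66.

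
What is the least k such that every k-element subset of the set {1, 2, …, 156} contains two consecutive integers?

79

Partition {1, …, 156} into 78 pairs: {1,2}, {3,4}, …, {155,156}.
Choosing 78 integers — say the 78 even numbers 2, 4, …, 156 — takes one from each pair and avoids the property.
Choosing 79 forces two into the same pair by pigeonhole, and those are consecutive. So 79.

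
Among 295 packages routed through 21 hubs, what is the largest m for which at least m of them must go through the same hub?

The 295 packages fall into 21 hubs.
If each of the 21 hubs held at most 14, the total would be at most 21 × 14 = 294 < 295, a contradiction.
So at least one holds ⌈295/21⌉ = 15.

15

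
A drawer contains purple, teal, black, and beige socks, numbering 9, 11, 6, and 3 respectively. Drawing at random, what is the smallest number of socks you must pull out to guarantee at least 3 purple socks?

23

To avoid purple socks as long as possible, exhaust the other 3 colors first.
The worst case draws every non-purple sock first: 11 + 6 + 3 = 20.
The next 3 draws are then forced to be purple, giving 20 + 3 = 23.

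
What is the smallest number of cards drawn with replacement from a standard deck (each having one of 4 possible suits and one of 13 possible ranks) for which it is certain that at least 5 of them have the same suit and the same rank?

There are 4 × 13 = 52 (suit, rank) combinations acting as pigeonholes.
With 52 × 4 = 208 cards drawn with replacement from a standard deck we could place exactly 4 in each, with no (suit, rank) pair reaching 5.
One more forces some (suit, rank) pair to hold 5, so 208 + 1 = 209.

209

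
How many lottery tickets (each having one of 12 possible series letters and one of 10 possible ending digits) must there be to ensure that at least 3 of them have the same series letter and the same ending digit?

There are 12 × 10 = 120 (series letter, ending digit) combinations acting as pigeonholes.
With 120 × 2 = 240 lottery tickets we could place exactly 2 in each, with no (series letter, ending digit) pair reaching 3.
One more forces some (series letter, ending digit) pair to hold 3, so 240 + 1 = 241.

241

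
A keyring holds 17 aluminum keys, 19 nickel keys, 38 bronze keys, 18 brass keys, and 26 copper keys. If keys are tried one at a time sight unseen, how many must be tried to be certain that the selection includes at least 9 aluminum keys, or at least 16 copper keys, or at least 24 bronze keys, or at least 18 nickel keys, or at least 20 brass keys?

Each of the 5 types has its own threshold; avoid all of them simultaneously.
The worst case stops just short of every target: 8 aluminum, 17 nickel, 23 bronze, all 18 brass, 15 copper — 8 + 17 + 23 + 18 + 15 = 81 keys.
One more key must push some type to its target, so 81 + 1 = 82.

82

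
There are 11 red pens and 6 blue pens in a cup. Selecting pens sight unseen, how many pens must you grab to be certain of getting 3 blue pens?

14

To avoid blue pens as long as possible, exhaust the other 1 ink color first.
The worst case draws every non-blue pen first: 11.
The next 3 draws are then forced to be blue, giving 11 + 3 = 14.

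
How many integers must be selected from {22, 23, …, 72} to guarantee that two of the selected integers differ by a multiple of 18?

Use the pigeonhole principle on residue classes: group the integers by remainder mod 18; there are 18 residue classes, each nonempty in this range.
Choosing one from each class (18 integers) avoids any shared remainder.
One more choice must repeat a class, so two differ by a multiple of 18. Hence 18 + 1 = 19.

19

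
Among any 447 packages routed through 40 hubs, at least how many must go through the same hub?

12

The 447 packages fall into 40 hubs.
If each of the 40 hubs held at most 11, the total would be at most 40 × 11 = 440 < 447, a contradiction.
So at least one holds ⌈447/40⌉ = 12.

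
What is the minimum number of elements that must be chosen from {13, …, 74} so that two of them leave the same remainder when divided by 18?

19

Use the pigeonhole principle on residue classes: group the integers by remainder mod 18; there are 18 residue classes, each nonempty in this range.
Choosing one from each class (18 integers) avoids any shared remainder.
One more choice must repeat a class, so two differ by a multiple of 18. Hence 18 + 1 = 19.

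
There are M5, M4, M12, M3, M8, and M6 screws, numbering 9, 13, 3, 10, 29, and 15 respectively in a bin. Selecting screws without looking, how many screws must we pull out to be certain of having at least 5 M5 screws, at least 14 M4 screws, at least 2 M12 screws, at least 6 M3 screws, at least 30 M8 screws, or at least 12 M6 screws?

64

The worst case stops just short of every target: 4 M5, 13 M4, 1 M12, 5 M3, 29 M8, 11 M6 — 4 + 13 + 1 + 5 + 29 + 11 = 63 screws.
One more screw must push some size to its target, so 63 + 1 = 64.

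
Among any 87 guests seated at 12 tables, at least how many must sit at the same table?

8

The 87 guests fall into 12 tables.
If each of the 12 tables held at most 7, the total would be at most 12 × 7 = 84 < 87, a contradiction.
So at least one holds ⌈87/12⌉ = 8.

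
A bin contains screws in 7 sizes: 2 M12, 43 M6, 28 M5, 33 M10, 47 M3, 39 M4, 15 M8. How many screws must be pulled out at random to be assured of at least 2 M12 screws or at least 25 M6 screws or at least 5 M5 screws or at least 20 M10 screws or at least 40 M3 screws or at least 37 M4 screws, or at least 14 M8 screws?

The worst case stops just short of every target: 1 M12, 24 M6, 4 M5, 19 M10, 39 M3, 36 M4, 13 M8 — 1 + 24 + 4 + 19 + 39 + 36 + 13 = 136 screws.
One more screw must push some size to its target, so 136 + 1 = 137.

137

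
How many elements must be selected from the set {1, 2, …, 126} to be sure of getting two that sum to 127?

Partition {1, …, 126} into 63 pairs: {1,126}, {2,125}, …, {63,64}.
Choosing 63 integers — say the integers 1 through 63 — takes one from each pair and avoids the property.
Choosing 64 forces two into the same pair by pigeonhole, and those sum to 127. So 64.

64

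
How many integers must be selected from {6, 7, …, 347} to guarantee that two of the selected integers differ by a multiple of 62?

63

Use the pigeonhole principle on residue classes: group the integers by remainder mod 62; there are 62 residue classes, each nonempty in this range.
Choosing one from each class (62 integers) avoids any shared remainder.
One more choice must repeat a class, so two differ by a multiple of 62. Hence 62 + 1 = 63.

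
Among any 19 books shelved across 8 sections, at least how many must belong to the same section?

If each of the 8 sections held at most 2, the total would be at most 8 × 2 = 16 < 19, a contradiction.
So at least one holds ⌈19/8⌉ = 3.

3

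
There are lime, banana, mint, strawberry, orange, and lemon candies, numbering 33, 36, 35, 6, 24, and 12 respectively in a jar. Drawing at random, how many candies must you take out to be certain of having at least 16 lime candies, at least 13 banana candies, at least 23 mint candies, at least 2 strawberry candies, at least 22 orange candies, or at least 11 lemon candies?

Each of the 6 flavors has its own threshold; avoid all of them simultaneously.
The worst case stops just short of every target: 15 lime, 12 banana, 22 mint, 1 strawberry, 21 orange, 10 lemon — 15 + 12 + 22 + 1 + 21 + 10 = 81 candies.
One more candy must push some flavor to its target, so 81 + 1 = 82.

82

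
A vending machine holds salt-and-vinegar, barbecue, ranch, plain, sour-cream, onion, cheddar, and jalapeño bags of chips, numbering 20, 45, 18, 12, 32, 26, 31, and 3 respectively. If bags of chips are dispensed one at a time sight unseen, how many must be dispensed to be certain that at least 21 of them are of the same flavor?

134

In the worst case we take at most 20 of each flavor, but all 18 ranch, all 12 plain, and all 3 jalapeño (fewer than 20), giving 20 + 20 + 18 + 12 + 20 + 20 + 20 + 3 = 133.
One more bag of chips then forces some flavor to 21, so 133 + 1 = 134.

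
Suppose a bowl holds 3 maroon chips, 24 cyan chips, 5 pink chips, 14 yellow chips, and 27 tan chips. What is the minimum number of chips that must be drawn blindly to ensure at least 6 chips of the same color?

In the worst case we take at most 5 of each color, but all 3 maroon (fewer than 5), giving 3 + 5 + 5 + 5 + 5 = 23.
One more chip then forces some color to 6, so 23 + 1 = 24.

24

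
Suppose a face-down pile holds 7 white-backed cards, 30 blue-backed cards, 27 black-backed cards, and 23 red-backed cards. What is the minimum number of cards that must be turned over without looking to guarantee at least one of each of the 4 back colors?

81

The hardest back color to obtain is white-backed: we could draw every other card first — 87 − 7 = 80 cards — without a single white-backed one.
The next draw must be white-backed, so 80 + 1 = 81.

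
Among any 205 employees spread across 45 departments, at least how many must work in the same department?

If each of the 45 departments held at most 4, the total would be at most 45 × 4 = 180 < 205, a contradiction.
So at least one holds ⌈205/45⌉ = 5.

5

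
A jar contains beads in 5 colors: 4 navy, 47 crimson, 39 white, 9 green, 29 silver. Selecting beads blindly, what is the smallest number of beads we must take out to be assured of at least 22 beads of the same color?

In the worst case we take at most 21 of each color, but all 4 navy and all 9 green (fewer than 21), giving 4 + 21 + 21 + 9 + 21 = 76.
One more bead then forces some color to 22, so 76 + 1 = 77.

77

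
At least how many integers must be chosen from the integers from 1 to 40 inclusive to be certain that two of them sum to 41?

Partition {1, …, 40} into 20 pairs: {1,40}, {2,39}, …, {20,21}.
Choosing 20 integers — say the integers 1 through 20 — takes one from each pair and avoids the property.
Choosing 21 forces two into the same pair by pigeonhole, and those sum to 41. So 21.

21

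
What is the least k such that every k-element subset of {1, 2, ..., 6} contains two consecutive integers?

4

Partition {1, …, 6} into 3 pairs: {1,2}, {3,4}, …, {5,6}.
Choosing 3 integers — say the 3 even numbers 2, 4, …, 6 — takes one from each pair and avoids the property.
Choosing 4 forces two into the same pair by pigeonhole, and those are consecutive. So 4.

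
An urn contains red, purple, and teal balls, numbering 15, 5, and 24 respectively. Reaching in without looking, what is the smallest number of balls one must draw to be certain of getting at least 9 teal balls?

29

The worst case draws every non-teal ball first: 15 + 5 = 20.
The next 9 draws are then forced to be teal, giving 20 + 9 = 29.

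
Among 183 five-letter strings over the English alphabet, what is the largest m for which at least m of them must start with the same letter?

8

There are 26 possible first letters, which serve as the pigeonholes.
If each of the 26 possible first letters held at most 7, the total would be at most 26 × 7 = 182 < 183, a contradiction.
So at least one holds ⌈183/26⌉ = 8.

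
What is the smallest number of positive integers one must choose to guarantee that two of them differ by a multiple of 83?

84

Two integers differ by a multiple of 83 exactly when they share a remainder mod 83.
There are 83 residue classes mod 83, so 83 integers can all lie in distinct classes.
One more integer must repeat a residue, giving a difference divisible by 83. So n = 83 + 1 = 84.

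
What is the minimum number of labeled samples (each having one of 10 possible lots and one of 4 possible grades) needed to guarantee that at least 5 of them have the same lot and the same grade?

There are 10 × 4 = 40 (lot, grade) combinations acting as pigeonholes.
With 40 × 4 = 160 labeled samples we could place exactly 4 in each, with no (lot, grade) pair reaching 5.
One more forces some (lot, grade) pair to hold 5, so 160 + 1 = 161.

161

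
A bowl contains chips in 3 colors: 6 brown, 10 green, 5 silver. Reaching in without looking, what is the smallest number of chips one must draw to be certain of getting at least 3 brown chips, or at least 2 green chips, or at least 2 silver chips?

Each of the 3 colors has its own threshold; avoid all of them simultaneously.
The worst case stops just short of every target: 2 brown, 1 green, 1 silver — 2 + 1 + 1 = 4 chips.
One more chip must push some color to its target, so 4 + 1 = 5.

5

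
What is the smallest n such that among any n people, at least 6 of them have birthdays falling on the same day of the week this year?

There are 7 days of the week acting as pigeonholes.
With 7 × 5 = 35 people we could place exactly 5 in each, with no class reaching 6.
One more forces some class to hold 6, so 35 + 1 = 36.

36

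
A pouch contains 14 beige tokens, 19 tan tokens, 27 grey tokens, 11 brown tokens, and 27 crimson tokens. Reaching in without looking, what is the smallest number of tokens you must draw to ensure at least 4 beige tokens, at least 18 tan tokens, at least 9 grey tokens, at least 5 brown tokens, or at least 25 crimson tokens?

57

The worst case stops just short of every target: 3 beige, 17 tan, 8 grey, 4 brown, 24 crimson — 3 + 17 + 8 + 4 + 24 = 56 tokens.
One more token must push some color to its target, so 56 + 1 = 57.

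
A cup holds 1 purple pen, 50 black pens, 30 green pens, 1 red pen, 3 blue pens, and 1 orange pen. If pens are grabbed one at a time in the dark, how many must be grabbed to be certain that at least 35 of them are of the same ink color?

71

Treat the 6 ink colors as pigeonholes.
In the worst case we take at most 34 of each ink color, but all 1 purple, all 30 green, all 1 red, all 3 blue, and all 1 orange (fewer than 34), giving 1 + 34 + 30 + 1 + 3 + 1 = 70.
One more pen then forces some ink color to 35, so 70 + 1 = 71.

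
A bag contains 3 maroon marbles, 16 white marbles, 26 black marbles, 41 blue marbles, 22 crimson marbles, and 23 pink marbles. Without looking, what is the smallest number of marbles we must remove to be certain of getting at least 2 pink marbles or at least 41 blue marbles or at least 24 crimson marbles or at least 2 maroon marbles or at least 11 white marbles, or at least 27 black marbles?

The worst case stops just short of every target: 1 maroon, 10 white, 26 black, 40 blue, all 22 crimson, 1 pink — 1 + 10 + 26 + 40 + 22 + 1 = 100 marbles.
One more marble must push some color to its target, so 100 + 1 = 101.

101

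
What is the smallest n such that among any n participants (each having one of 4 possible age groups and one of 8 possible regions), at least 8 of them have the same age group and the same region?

225

There are 4 × 8 = 32 (age group, region) combinations acting as pigeonholes.
With 32 × 7 = 224 participants we could place exactly 7 in each, with no (age group, region) pair reaching 8.
One more forces some (age group, region) pair to hold 8, so 224 + 1 = 225.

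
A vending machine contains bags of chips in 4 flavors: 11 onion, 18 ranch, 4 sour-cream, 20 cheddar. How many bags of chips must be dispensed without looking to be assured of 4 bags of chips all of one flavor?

13

Treat the 4 flavors as pigeonholes.
The worst case takes 3 bags of chips of each flavor without reaching 4 of any: 4 × 3 = 12.
The next bag of chips must bring some flavor to 4, so 12 + 1 = 13.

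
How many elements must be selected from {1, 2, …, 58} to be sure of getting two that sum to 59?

Partition {1, …, 58} into 29 pairs: {1,58}, {2,57}, …, {29,30}.
Choosing 29 integers — say the integers 1 through 29 — takes one from each pair and avoids the property.
Choosing 30 forces two into the same pair by pigeonhole, and those sum to 59. So 30.

30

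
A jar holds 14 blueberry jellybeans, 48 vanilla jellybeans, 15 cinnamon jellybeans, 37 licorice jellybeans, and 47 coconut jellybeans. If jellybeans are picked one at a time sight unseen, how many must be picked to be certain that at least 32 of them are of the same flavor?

In the worst case we take at most 31 of each flavor, but all 14 blueberry and all 15 cinnamon (fewer than 31), giving 14 + 31 + 15 + 31 + 31 = 122.
One more jellybean then forces some flavor to 32, so 122 + 1 = 123.

123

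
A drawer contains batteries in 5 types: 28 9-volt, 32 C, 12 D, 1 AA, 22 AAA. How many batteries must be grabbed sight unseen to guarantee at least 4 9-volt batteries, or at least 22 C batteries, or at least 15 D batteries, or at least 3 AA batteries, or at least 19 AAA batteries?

Each of the 5 types has its own threshold; avoid all of them simultaneously.
The worst case stops just short of every target: 3 9-volt, 21 C, all 12 D, all 1 AA, 18 AAA — 3 + 21 + 12 + 1 + 18 = 55 batteries.
One more battery must push some type to its target, so 55 + 1 = 56.

56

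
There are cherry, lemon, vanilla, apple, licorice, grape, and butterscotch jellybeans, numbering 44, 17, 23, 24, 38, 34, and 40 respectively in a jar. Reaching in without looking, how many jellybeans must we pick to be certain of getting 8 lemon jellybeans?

The worst case draws every non-lemon jellybean first: 44 + 23 + 24 + 38 + 34 + 40 = 203.
The next 8 draws are then forced to be lemon, giving 203 + 8 = 211.

211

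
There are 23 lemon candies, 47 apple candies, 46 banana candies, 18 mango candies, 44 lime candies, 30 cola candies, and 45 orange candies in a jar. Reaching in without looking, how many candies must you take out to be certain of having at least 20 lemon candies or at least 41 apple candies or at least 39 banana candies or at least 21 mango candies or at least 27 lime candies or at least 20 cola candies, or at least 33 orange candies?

193

Each of the 7 flavors has its own threshold; avoid all of them simultaneously.
The worst case stops just short of every target: 19 lemon, 40 apple, 38 banana, all 18 mango, 26 lime, 19 cola, 32 orange — 19 + 40 + 38 + 18 + 26 + 19 + 32 = 192 candies.
One more candy must push some flavor to its target, so 192 + 1 = 193.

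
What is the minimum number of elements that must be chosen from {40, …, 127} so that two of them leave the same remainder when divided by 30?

31

Use the pigeonhole principle on residue classes: group the integers by remainder mod 30; there are 30 residue classes, each nonempty in this range.
Choosing one from each class (30 integers) avoids any shared remainder.
One more choice must repeat a class, so two differ by a multiple of 30. Hence 30 + 1 = 31.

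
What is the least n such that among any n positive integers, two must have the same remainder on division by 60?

Use the pigeonhole principle on residue classes: two integers differ by a multiple of 60 exactly when they share a remainder mod 60.
There are 60 residue classes mod 60, so 60 integers can all lie in distinct classes.
One more integer must repeat a residue, giving a difference divisible by 60. So n = 60 + 1 = 61.

61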